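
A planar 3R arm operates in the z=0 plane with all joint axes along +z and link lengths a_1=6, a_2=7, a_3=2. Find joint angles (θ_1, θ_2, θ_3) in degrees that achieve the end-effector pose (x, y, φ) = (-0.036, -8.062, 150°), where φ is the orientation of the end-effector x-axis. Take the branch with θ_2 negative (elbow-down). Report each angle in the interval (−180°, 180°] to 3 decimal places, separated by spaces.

wrist centre = target − a_3·(cos φ, sin φ) = (1.6961, -9.0620)
cos θ_2 = (84.9964−6²−7²)/(2·6·7) = -0.0000; θ_2 = -90.0024° (elbow-down)
β = atan2(-9.0620,1.6961) = -79.3991°; ψ = atan2(-7.0000,5.9997) = -49.4001°
θ_1 = β − ψ = -29.9990°
θ_3 = φ − θ_1 − θ_2 = -89.9986° (wrapped to (-180°,180°])

-29.999 -90.002 -89.999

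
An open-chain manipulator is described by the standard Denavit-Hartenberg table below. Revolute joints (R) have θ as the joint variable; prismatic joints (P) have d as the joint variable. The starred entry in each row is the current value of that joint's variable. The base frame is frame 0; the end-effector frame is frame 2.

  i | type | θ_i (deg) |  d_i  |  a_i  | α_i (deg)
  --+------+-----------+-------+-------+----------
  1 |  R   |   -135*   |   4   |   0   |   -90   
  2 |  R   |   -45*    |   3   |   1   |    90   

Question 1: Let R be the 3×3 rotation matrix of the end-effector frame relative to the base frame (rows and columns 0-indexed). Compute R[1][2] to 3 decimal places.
End-effector z-axis (col 2 of R) = (0.5000,0.5000,0.7071)
R[1][2] = 0.5000

0.500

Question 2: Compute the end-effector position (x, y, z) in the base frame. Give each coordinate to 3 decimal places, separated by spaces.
1.621 -2.621 4.707

after link 1: o_1 = (0.0000, 0.0000, 4.0000)
after link 2: o_2 = (1.6213, -2.6213, 4.7071)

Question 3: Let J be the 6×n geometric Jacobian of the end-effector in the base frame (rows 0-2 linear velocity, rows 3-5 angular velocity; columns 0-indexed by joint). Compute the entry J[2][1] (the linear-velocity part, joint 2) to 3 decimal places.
axis z_1 = (0.7071,-0.7071,0.0000); lever o_n−o_1 = (1.6213,-2.6213,0.7071)
cross product → J_v[:, 1] = (-0.5000,-0.5000,-0.7071)
J_ω[:, 1] = z_1
entry J[2][1] = -0.7071

-0.707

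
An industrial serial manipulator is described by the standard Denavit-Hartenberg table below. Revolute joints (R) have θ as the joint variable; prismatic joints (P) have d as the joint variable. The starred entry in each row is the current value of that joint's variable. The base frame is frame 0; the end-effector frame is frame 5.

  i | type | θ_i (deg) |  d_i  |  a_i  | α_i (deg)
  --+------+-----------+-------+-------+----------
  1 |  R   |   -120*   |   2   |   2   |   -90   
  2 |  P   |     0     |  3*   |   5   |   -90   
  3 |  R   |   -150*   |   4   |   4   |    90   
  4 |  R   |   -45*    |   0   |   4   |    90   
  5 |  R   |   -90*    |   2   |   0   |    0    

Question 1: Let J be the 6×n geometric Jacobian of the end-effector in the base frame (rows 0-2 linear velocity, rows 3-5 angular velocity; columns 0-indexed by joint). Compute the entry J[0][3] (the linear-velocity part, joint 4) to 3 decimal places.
axis z_3 = (-0.5000,0.8660,-0.0000); lever o_n−o_3 = (1.2247,0.7071,4.2426)
cross product → J_v[:, 3] = (3.6742,2.1213,-1.4142)
J_ω[:, 3] = z_3
entry J[0][3] = 3.6742

3.674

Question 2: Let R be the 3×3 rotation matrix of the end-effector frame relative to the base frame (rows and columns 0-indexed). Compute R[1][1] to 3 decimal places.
End-effector y-axis (col 1 of R) = (0.6124,0.3536,0.7071)
R[1][1] = 0.3536

0.354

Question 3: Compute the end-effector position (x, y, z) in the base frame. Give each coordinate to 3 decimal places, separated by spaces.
3.787 -4.855 2.243

after link 1: o_1 = (-1.0000, -1.7321, 2.0000)
after link 2: o_2 = (-0.9019, -7.5622, 2.0000)
after link 3: o_3 = (2.5622, -5.5622, -2.0000)
after link 4: o_4 = (5.0117, -4.1480, 0.8284)
after link 5: o_5 = (3.7869, -4.8551, 2.2426)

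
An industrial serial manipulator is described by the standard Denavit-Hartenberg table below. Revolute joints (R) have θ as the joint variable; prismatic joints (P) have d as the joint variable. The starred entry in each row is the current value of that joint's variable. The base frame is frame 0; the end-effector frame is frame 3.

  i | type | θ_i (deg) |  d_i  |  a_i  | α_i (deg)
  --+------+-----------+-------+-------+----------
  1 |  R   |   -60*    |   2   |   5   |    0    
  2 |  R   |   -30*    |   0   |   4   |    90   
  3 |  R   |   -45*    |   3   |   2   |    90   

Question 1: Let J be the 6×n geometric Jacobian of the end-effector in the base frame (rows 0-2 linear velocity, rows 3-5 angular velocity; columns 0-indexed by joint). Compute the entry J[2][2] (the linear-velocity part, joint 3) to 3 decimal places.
1.414

axis z_2 = (-1.0000,-0.0000,0.0000); lever o_n−o_2 = (-3.0000,-1.4142,-1.4142)
cross product → J_v[:, 2] = (0.0000,-1.4142,1.4142)
J_ω[:, 2] = z_2
entry J[2][2] = 1.4142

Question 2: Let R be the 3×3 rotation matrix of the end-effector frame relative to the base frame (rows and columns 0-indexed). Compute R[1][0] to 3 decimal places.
-0.707

End-effector x-axis (col 0 of R) = (0.0000,-0.7071,-0.7071)
R[1][0] = -0.7071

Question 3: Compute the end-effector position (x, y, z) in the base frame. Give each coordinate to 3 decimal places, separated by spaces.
after link 1: o_1 = (2.5000, -4.3301, 2.0000)
after link 2: o_2 = (2.5000, -8.3301, 2.0000)
after link 3: o_3 = (-0.5000, -9.7443, 0.5858)

-0.500 -9.744 0.586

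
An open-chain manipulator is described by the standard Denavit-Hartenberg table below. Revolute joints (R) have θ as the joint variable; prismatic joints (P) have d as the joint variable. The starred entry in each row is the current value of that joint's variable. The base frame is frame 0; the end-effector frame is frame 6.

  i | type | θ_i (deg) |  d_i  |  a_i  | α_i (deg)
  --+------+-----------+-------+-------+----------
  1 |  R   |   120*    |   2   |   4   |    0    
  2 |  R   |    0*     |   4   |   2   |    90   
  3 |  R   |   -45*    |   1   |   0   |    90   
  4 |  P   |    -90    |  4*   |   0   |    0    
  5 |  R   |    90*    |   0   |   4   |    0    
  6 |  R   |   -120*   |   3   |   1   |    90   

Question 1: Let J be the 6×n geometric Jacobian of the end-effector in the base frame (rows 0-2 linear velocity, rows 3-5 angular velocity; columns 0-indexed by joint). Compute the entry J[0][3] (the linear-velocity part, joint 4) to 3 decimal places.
0.354

prismatic axis z_3 = (0.3536,-0.6124,-0.7071)
J_v[:, 3] = z_3; J_ω[:, 3] = (0,0,0)
entry J[0][3] = 0.3536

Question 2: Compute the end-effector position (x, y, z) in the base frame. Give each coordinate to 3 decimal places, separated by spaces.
-1.647 3.120 -1.425

after link 1: o_1 = (-2.0000, 3.4641, 2.0000)
after link 2: o_2 = (-3.0000, 5.1962, 6.0000)
after link 3: o_3 = (-2.1340, 5.6962, 6.0000)
after link 4: o_4 = (-0.7198, 3.2467, 3.1716)
after link 5: o_5 = (-2.1340, 5.6962, 0.3431)
after link 6: o_6 = (-1.6465, 3.1198, -1.4246)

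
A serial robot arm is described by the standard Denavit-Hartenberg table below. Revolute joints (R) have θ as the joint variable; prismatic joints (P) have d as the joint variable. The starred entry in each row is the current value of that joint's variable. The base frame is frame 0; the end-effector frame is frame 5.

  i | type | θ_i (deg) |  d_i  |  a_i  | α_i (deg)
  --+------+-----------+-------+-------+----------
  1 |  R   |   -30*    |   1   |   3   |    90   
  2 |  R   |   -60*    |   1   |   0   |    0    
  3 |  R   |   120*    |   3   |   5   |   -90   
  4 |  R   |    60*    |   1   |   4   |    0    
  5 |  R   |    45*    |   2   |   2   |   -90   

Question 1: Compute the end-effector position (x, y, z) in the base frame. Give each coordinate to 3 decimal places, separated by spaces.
after link 1: o_1 = (2.5981, -1.5000, 1.0000)
after link 2: o_2 = (2.0981, -2.3660, 1.0000)
after link 3: o_3 = (2.7631, -6.2141, 5.3301)
after link 4: o_4 = (4.6112, -3.2811, 7.5622)
after link 5: o_5 = (3.8530, -0.6126, 8.1139)

3.853 -0.613 8.114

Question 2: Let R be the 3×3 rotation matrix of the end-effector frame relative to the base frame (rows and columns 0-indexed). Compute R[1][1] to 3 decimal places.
End-effector y-axis (col 1 of R) = (0.7500,-0.4330,-0.5000)
R[1][1] = -0.4330

-0.433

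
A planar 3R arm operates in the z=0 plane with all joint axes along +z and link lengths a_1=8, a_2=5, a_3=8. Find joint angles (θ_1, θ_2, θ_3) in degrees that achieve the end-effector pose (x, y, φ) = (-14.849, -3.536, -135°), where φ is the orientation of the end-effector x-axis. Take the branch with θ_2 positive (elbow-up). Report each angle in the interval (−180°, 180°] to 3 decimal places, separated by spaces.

135.001 90.005 -0.006

wrist centre = target − a_3·(cos φ, sin φ) = (-9.1921, 2.1209)
cos θ_2 = (88.9936−8²−5²)/(2·8·5) = -0.0001; θ_2 = 90.0046° (elbow-up)
β = atan2(2.1209,-9.1921) = 167.0078°; ψ = atan2(5.0000,7.9996) = 32.0067°
θ_1 = β − ψ = 135.0011°
θ_3 = φ − θ_1 − θ_2 = -0.0057° (wrapped to (-180°,180°])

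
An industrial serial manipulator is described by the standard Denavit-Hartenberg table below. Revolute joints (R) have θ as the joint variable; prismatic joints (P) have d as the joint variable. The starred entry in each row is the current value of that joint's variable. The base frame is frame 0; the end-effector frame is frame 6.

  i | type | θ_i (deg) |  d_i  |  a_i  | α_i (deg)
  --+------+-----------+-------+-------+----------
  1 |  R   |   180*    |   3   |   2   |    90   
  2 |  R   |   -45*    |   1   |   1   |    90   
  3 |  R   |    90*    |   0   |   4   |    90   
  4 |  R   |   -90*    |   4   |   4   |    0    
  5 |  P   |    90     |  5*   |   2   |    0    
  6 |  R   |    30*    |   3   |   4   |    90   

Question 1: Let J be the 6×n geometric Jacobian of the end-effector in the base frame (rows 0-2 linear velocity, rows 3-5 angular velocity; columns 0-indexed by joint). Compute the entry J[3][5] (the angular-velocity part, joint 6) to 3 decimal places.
axis z_5 = (-0.7071,0.0000,-0.7071); lever o_n−o_5 = (-0.7071,3.4641,-3.5355)
cross product → J_v[:, 5] = (2.4495,-2.0000,-2.4495)
J_ω[:, 5] = z_5
entry J[3][5] = -0.7071

-0.707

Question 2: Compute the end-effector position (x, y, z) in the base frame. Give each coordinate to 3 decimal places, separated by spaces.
-12.607 10.464 -4.778

after link 1: o_1 = (-2.0000, 0.0000, 3.0000)
after link 2: o_2 = (-2.7071, 1.0000, 2.2929)
after link 3: o_3 = (-2.7071, 5.0000, 2.2929)
after link 4: o_4 = (-8.3640, 5.0000, 2.2929)
after link 5: o_5 = (-11.8995, 7.0000, -1.2426)
after link 6: o_6 = (-12.6066, 10.4641, -4.7782)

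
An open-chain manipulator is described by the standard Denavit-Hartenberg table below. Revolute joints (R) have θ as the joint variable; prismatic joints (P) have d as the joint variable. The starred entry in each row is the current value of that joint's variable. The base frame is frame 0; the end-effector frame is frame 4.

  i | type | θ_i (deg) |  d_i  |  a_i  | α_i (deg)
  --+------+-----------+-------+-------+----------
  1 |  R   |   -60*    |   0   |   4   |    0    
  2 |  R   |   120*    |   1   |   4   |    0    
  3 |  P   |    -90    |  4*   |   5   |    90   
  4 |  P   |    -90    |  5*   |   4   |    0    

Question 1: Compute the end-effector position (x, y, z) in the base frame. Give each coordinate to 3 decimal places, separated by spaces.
after link 1: o_1 = (2.0000, -3.4641, 0.0000)
after link 2: o_2 = (4.0000, 0.0000, 1.0000)
after link 3: o_3 = (8.3301, -2.5000, 5.0000)
after link 4: o_4 = (5.8301, -6.8301, 1.0000)

5.830 -6.830 1.000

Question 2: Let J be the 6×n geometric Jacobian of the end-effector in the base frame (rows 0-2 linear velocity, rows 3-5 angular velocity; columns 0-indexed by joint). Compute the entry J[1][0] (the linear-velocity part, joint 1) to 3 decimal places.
axis z_0 = ẑ; lever o_n−o_0 = (5.8301,-6.8301,1.0000)
cross product → J_v[:, 0] = (6.8301,5.8301,-0.0000)
J_ω[:, 0] = z_0
entry J[1][0] = 5.8301

5.830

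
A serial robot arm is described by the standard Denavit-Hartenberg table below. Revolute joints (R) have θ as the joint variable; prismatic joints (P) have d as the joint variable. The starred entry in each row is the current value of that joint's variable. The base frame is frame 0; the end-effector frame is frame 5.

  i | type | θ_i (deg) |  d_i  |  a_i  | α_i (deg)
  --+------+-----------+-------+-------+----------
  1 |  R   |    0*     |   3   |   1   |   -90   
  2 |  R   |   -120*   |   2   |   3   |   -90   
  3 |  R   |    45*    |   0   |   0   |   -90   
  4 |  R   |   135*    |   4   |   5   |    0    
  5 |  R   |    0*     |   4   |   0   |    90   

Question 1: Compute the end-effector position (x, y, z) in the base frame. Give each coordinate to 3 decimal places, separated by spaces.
0.517 -1.157 -3.234

after link 1: o_1 = (1.0000, 0.0000, 3.0000)
after link 2: o_2 = (-0.5000, 2.0000, 5.5981)
after link 3: o_3 = (-0.5000, 2.0000, 5.5981)
after link 4: o_4 = (-0.8976, 1.6716, -0.7842)
after link 5: o_5 = (0.5166, -1.1569, -3.2337)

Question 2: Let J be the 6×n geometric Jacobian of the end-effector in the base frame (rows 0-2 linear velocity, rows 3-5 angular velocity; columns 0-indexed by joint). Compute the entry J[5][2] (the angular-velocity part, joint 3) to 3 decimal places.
axis z_2 = (0.8660,0.0000,0.5000); lever o_n−o_2 = (1.0166,-3.1569,-8.8318)
cross product → J_v[:, 2] = (1.5784,8.1569,-2.7339)
J_ω[:, 2] = z_2
entry J[5][2] = 0.5000

0.500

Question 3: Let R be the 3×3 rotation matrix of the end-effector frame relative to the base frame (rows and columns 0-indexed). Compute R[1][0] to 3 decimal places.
End-effector x-axis (col 0 of R) = (-0.3624,0.5000,-0.7866)
R[1][0] = 0.5000

0.500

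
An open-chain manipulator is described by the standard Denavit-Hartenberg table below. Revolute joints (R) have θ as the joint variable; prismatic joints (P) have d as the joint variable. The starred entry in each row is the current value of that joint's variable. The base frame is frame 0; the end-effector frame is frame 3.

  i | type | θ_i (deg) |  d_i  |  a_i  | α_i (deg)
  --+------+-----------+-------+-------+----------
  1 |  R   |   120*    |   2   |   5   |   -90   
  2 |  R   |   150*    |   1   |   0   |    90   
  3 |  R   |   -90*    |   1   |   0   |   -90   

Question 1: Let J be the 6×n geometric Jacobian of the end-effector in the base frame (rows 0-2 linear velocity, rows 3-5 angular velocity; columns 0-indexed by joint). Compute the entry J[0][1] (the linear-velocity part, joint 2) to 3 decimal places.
axis z_1 = (-0.8660,-0.5000,0.0000); lever o_n−o_1 = (-1.1160,-0.0670,-0.8660)
cross product → J_v[:, 1] = (0.4330,-0.7500,-0.5000)
J_ω[:, 1] = z_1
entry J[0][1] = 0.4330

0.433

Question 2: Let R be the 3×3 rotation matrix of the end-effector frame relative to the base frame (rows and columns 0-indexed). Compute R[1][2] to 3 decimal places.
End-effector z-axis (col 2 of R) = (0.4330,-0.7500,-0.5000)
R[1][2] = -0.7500

-0.750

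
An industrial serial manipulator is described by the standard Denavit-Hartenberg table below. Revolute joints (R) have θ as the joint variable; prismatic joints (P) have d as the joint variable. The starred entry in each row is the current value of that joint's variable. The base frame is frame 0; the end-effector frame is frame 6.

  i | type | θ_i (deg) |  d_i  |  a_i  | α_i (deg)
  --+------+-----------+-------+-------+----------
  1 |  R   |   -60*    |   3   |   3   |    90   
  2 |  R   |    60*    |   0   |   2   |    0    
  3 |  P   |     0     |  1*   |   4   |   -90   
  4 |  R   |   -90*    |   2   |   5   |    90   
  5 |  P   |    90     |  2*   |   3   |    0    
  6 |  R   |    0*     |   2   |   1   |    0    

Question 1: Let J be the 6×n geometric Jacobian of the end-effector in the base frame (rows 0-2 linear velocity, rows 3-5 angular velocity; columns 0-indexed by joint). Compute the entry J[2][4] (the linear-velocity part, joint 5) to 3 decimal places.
-0.866

prismatic axis z_4 = (-0.2500,0.4330,-0.8660)
J_v[:, 4] = z_4; J_ω[:, 4] = (0,0,0)
entry J[2][4] = -0.8660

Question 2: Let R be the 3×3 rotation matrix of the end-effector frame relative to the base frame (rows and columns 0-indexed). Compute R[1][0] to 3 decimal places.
End-effector x-axis (col 0 of R) = (-0.4330,0.7500,0.5000)
R[1][0] = 0.7500

0.750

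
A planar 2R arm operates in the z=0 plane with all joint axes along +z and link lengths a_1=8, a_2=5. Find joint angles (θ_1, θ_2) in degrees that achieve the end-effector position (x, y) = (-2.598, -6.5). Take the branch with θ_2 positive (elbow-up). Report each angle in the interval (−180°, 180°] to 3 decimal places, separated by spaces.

-149.999 120.000

cos θ_2 = (48.9996−8²−5²)/(2·8·5) = -0.5000; θ_2 = 120.0003° (elbow-up)
β = atan2(-6.5000,-2.5980) = -111.7862°; ψ = atan2(4.3301,5.5000) = 38.2132°
θ_1 = β − ψ = -149.9995°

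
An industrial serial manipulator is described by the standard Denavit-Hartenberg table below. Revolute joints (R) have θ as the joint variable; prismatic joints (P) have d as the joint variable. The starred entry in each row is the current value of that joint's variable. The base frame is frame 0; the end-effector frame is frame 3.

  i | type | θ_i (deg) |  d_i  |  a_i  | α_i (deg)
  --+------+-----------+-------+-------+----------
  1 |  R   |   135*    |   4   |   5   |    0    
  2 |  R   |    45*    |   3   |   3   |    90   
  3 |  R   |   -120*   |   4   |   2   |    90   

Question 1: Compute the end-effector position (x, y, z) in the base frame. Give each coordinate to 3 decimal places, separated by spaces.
after link 1: o_1 = (-3.5355, 3.5355, 4.0000)
after link 2: o_2 = (-6.5355, 3.5355, 7.0000)
after link 3: o_3 = (-5.5355, 7.5355, 5.2679)

-5.536 7.536 5.268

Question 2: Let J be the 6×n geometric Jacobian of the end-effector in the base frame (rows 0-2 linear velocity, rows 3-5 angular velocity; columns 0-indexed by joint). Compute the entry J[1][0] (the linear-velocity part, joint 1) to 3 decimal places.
-5.536

axis z_0 = ẑ; lever o_n−o_0 = (-5.5355,7.5355,5.2679)
cross product → J_v[:, 0] = (-7.5355,-5.5355,0.0000)
J_ω[:, 0] = z_0
entry J[1][0] = -5.5355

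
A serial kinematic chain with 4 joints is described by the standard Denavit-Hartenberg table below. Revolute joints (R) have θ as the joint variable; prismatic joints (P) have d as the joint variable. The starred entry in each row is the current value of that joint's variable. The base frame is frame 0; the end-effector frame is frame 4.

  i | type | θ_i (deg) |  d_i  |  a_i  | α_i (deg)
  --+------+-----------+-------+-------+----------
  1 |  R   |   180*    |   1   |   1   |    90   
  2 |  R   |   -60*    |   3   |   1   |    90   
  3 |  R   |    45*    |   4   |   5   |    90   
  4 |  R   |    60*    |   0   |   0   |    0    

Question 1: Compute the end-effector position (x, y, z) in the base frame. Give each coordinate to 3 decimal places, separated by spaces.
0.196 6.536 -4.928

after link 1: o_1 = (-1.0000, 0.0000, 1.0000)
after link 2: o_2 = (-1.5000, 3.0000, 0.1340)
after link 3: o_3 = (0.1963, 6.5355, -4.9279)
after link 4: o_4 = (0.1963, 6.5355, -4.9279)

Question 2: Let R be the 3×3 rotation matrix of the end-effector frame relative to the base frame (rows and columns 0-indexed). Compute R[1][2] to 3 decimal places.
-0.707

End-effector z-axis (col 2 of R) = (-0.3536,-0.7071,-0.6124)
R[1][2] = -0.7071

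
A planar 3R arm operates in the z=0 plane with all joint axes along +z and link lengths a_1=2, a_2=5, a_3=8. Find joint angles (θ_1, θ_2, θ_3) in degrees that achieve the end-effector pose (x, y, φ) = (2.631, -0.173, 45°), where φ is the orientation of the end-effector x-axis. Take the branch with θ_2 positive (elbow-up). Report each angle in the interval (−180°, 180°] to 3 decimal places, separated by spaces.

wrist centre = target − a_3·(cos φ, sin φ) = (-3.0259, -5.8299)
cos θ_2 = (43.1430−2²−5²)/(2·2·5) = 0.7071; θ_2 = 44.9965° (elbow-up)
β = atan2(-5.8299,-3.0259) = -117.4306°; ψ = atan2(3.5353,5.5357) = 32.5637°
θ_1 = β − ψ = -149.9942°
θ_3 = φ − θ_1 − θ_2 = 149.9977° (wrapped to (-180°,180°])

-149.994 44.997 149.998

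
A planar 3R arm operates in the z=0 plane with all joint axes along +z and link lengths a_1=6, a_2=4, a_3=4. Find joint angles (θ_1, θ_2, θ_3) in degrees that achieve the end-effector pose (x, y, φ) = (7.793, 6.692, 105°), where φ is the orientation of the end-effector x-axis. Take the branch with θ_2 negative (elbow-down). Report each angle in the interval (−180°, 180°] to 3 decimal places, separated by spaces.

35.530 -45.006 114.475

wrist centre = target − a_3·(cos φ, sin φ) = (8.8283, 2.8283)
cos θ_2 = (85.9377−6²−4²)/(2·6·4) = 0.7070; θ_2 = -45.0057° (elbow-down)
β = atan2(2.8283,8.8283) = 17.7638°; ψ = atan2(-2.8287,8.8281) = -17.7665°
θ_1 = β − ψ = 35.5303°
θ_3 = φ − θ_1 − θ_2 = 114.4755° (wrapped to (-180°,180°])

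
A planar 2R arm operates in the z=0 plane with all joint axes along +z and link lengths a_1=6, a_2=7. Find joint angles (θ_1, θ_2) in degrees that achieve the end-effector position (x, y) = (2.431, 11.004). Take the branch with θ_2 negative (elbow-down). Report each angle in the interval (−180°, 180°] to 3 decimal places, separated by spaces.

cos θ_2 = (126.9978−6²−7²)/(2·6·7) = 0.5000; θ_2 = -60.0018° (elbow-down)
β = atan2(11.0040,2.4310) = 77.5423°; ψ = atan2(-6.0623,9.4998) = -32.5439°
θ_1 = β − ψ = 110.0862°

110.086 -60.002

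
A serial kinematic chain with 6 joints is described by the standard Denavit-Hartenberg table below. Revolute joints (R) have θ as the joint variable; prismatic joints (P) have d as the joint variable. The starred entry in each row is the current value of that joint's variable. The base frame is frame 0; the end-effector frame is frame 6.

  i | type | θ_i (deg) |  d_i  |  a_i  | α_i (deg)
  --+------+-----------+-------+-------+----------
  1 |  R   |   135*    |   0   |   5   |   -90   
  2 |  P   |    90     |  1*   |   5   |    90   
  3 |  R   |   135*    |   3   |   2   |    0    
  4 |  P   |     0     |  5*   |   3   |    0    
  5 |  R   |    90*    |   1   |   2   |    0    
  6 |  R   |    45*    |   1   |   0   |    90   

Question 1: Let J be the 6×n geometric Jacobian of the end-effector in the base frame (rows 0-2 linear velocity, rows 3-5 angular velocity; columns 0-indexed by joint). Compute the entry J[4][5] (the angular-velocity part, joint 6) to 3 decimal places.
0.707

axis z_5 = (-0.7071,0.7071,0.0000); lever o_n−o_5 = (-0.7071,0.7071,0.0000)
cross product → J_v[:, 5] = (0.0000,0.0000,0.0000)
J_ω[:, 5] = z_5
entry J[4][5] = 0.7071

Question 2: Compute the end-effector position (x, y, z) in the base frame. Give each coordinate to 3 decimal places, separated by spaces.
-12.814 8.399 -0.050

after link 1: o_1 = (-3.5355, 3.5355, 0.0000)
after link 2: o_2 = (-4.2426, 2.8284, -5.0000)
after link 3: o_3 = (-7.3640, 3.9497, -3.5858)
after link 4: o_4 = (-12.3995, 5.9853, -1.4645)
after link 5: o_5 = (-12.1066, 7.6924, -0.0503)
after link 6: o_6 = (-12.8137, 8.3995, -0.0503)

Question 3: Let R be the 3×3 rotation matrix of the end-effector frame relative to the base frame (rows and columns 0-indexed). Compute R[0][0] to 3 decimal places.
0.707

End-effector x-axis (col 0 of R) = (0.7071,0.7071,0.0000)
R[0][0] = 0.7071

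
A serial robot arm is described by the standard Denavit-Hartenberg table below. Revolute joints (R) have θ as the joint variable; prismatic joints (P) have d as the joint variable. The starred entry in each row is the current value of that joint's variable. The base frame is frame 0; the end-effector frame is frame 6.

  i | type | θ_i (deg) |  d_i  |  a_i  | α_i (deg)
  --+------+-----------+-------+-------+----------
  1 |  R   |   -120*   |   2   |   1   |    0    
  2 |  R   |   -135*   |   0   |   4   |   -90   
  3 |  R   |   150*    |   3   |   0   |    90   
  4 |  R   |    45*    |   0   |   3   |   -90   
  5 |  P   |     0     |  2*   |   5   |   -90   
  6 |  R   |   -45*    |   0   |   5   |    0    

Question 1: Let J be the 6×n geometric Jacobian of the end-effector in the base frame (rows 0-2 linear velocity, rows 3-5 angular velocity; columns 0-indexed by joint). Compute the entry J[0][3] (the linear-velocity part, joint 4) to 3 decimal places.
-6.804

axis z_3 = (-0.1294,0.4830,-0.8660); lever o_n−o_3 = (-10.7088,-6.6733,-2.1213)
cross product → J_v[:, 3] = (-6.8037,8.9996,6.0355)
J_ω[:, 3] = z_3
entry J[0][3] = -6.8037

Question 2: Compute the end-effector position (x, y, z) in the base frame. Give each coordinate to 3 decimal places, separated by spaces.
after link 1: o_1 = (-0.5000, -0.8660, 2.0000)
after link 2: o_2 = (-1.5353, 2.9977, 2.0000)
after link 3: o_3 = (-4.4331, 2.2212, 2.0000)
after link 4: o_4 = (-6.0066, -0.1023, 0.9393)
after link 5: o_5 = (-10.3122, -3.1579, -0.1213)
after link 6: o_6 = (-15.1418, -4.4520, -0.1213)

-15.142 -4.452 -0.121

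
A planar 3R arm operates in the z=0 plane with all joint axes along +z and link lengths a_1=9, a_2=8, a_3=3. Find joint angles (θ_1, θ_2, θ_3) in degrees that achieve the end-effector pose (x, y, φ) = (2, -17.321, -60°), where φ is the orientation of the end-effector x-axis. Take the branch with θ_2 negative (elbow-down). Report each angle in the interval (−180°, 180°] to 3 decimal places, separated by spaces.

wrist centre = target − a_3·(cos φ, sin φ) = (0.5000, -14.7229)
cos θ_2 = (217.0145−9²−8²)/(2·9·8) = 0.5001; θ_2 = -59.9933° (elbow-down)
β = atan2(-14.7229,0.5000) = -88.0549°; ψ = atan2(-6.9277,13.0008) = -28.0518°
θ_1 = β − ψ = -60.0031°
θ_3 = φ − θ_1 − θ_2 = 59.9965° (wrapped to (-180°,180°])

-60.003 -59.993 59.996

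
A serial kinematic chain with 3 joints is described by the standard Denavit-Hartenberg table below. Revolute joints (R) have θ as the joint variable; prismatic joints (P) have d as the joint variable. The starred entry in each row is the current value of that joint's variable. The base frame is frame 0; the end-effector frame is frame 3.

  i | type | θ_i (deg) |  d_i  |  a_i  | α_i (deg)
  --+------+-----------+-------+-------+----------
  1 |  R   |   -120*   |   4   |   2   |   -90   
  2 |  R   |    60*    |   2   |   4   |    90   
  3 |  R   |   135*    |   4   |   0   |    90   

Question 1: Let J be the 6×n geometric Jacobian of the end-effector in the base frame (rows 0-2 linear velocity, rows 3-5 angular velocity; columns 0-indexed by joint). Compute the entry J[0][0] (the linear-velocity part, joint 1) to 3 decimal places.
7.464

axis z_0 = ẑ; lever o_n−o_0 = (-2.0000,-7.4641,2.5359)
cross product → J_v[:, 0] = (7.4641,-2.0000,0.0000)
J_ω[:, 0] = z_0
entry J[0][0] = 7.4641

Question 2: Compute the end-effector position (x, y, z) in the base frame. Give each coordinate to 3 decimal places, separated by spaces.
-2.000 -7.464 2.536

after link 1: o_1 = (-1.0000, -1.7321, 4.0000)
after link 2: o_2 = (-0.2679, -4.4641, 0.5359)
after link 3: o_3 = (-2.0000, -7.4641, 2.5359)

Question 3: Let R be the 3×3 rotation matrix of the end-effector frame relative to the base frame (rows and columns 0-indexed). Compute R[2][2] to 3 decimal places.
-0.612

End-effector z-axis (col 2 of R) = (0.4356,-0.6597,-0.6124)
R[2][2] = -0.6124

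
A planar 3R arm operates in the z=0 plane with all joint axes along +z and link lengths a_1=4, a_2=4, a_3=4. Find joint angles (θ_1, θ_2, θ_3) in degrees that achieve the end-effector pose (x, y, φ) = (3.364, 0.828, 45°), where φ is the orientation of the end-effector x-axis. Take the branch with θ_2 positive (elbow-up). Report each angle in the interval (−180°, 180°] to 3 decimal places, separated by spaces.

wrist centre = target − a_3·(cos φ, sin φ) = (0.5356, -2.0004)
cos θ_2 = (4.2885−4²−4²)/(2·4·4) = -0.8660; θ_2 = 149.9951° (elbow-up)
β = atan2(-2.0004,0.5356) = -75.0118°; ψ = atan2(2.0003,0.5361) = 74.9976°
θ_1 = β − ψ = -150.0093°
θ_3 = φ − θ_1 − θ_2 = 45.0142° (wrapped to (-180°,180°])

-150.009 149.995 45.014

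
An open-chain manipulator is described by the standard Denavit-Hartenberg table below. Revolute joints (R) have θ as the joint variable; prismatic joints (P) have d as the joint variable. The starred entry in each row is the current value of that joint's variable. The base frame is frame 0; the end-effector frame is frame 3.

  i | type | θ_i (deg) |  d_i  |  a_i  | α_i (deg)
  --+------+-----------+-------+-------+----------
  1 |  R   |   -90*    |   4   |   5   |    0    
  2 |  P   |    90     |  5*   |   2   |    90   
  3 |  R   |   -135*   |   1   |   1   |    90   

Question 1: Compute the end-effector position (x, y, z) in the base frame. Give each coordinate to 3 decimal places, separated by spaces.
1.293 -6.000 8.293

after link 1: o_1 = (0.0000, -5.0000, 4.0000)
after link 2: o_2 = (2.0000, -5.0000, 9.0000)
after link 3: o_3 = (1.2929, -6.0000, 8.2929)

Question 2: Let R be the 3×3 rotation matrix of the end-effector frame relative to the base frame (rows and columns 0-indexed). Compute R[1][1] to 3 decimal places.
-1.000

End-effector y-axis (col 1 of R) = (0.0000,-1.0000,0.0000)
R[1][1] = -1.0000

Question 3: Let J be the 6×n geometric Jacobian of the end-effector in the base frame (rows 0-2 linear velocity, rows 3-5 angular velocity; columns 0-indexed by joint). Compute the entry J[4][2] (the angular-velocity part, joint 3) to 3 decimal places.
axis z_2 = (0.0000,-1.0000,0.0000); lever o_n−o_2 = (-0.7071,-1.0000,-0.7071)
cross product → J_v[:, 2] = (0.7071,-0.0000,-0.7071)
J_ω[:, 2] = z_2
entry J[4][2] = -1.0000

-1.000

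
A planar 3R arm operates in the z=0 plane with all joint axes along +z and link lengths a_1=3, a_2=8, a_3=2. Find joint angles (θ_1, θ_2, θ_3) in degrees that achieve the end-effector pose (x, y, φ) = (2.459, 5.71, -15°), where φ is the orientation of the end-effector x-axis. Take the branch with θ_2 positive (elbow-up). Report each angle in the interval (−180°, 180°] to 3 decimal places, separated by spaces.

-29.991 134.996 -120.004

wrist centre = target − a_3·(cos φ, sin φ) = (0.5271, 6.2276)
cos θ_2 = (39.0614−3²−8²)/(2·3·8) = -0.7071; θ_2 = 134.9958° (elbow-up)
β = atan2(6.2276,0.5271) = 85.1616°; ψ = atan2(5.6573,-2.6564) = 115.1530°
θ_1 = β − ψ = -29.9913°
θ_3 = φ − θ_1 − θ_2 = -120.0045° (wrapped to (-180°,180°])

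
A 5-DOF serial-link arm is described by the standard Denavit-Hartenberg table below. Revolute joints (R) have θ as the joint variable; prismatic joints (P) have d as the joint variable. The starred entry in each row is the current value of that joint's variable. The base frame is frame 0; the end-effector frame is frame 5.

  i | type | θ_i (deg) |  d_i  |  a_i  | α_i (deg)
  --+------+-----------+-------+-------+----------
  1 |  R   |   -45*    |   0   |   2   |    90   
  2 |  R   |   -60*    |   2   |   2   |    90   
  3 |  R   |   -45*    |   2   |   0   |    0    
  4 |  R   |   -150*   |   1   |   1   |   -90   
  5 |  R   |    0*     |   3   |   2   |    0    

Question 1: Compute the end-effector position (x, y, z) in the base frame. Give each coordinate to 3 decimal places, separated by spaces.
-0.929 1.101 -0.050

after link 1: o_1 = (1.4142, -1.4142, 0.0000)
after link 2: o_2 = (0.7071, -3.5355, -1.7321)
after link 3: o_3 = (-0.5176, -2.3108, -2.7321)
after link 4: o_4 = (-1.6545, -1.5399, -2.3955)
after link 5: o_5 = (-0.9290, 1.1006, -0.0501)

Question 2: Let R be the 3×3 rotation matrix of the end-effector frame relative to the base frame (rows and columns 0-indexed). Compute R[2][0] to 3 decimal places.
End-effector x-axis (col 0 of R) = (-0.5245,0.1585,0.8365)
R[2][0] = 0.8365

0.837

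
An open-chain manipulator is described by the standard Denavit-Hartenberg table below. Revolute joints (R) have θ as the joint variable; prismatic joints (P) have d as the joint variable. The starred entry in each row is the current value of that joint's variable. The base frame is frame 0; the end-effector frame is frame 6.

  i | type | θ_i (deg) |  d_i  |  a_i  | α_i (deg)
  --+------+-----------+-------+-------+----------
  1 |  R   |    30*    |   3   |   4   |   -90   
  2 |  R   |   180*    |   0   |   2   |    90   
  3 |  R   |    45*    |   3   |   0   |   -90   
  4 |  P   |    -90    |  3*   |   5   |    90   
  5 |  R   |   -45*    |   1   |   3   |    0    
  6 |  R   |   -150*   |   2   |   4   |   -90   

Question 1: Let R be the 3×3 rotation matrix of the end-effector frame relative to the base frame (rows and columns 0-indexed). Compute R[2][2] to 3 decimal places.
0.259

End-effector z-axis (col 2 of R) = (-0.2500,-0.9330,0.2588)
R[2][2] = 0.2588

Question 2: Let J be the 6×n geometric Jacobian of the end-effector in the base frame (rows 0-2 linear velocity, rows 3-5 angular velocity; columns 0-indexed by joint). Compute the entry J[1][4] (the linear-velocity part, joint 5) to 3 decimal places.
axis z_4 = (0.9659,-0.2588,-0.0000); lever o_n−o_4 = (2.6167,-1.8255,1.7424)
cross product → J_v[:, 4] = (-0.4510,-1.6830,-1.0860)
J_ω[:, 4] = z_4
entry J[1][4] = -1.6830

-1.683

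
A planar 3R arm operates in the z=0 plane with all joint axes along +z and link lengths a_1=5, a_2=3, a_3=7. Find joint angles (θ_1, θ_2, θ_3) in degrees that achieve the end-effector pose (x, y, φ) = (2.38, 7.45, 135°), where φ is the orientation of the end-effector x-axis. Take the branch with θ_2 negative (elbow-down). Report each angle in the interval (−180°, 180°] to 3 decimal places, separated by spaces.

30.009 -30.016 135.008

wrist centre = target − a_3·(cos φ, sin φ) = (7.3297, 2.5003)
cos θ_2 = (59.9765−5²−3²)/(2·5·3) = 0.8659; θ_2 = -30.0164° (elbow-down)
β = atan2(2.5003,7.3297) = 18.8350°; ψ = atan2(-1.5007,7.5976) = -11.1737°
θ_1 = β − ψ = 30.0087°
θ_3 = φ − θ_1 − θ_2 = 135.0077° (wrapped to (-180°,180°])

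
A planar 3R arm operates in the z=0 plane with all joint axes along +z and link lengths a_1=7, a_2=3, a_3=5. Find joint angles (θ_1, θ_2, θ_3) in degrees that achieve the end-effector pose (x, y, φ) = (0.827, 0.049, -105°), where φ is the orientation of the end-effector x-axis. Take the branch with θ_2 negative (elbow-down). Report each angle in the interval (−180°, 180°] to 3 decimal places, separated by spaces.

90.001 -135.003 -59.999

wrist centre = target − a_3·(cos φ, sin φ) = (2.1211, 4.8786)
cos θ_2 = (28.3001−7²−3²)/(2·7·3) = -0.7071; θ_2 = -135.0028° (elbow-down)
β = atan2(4.8786,2.1211) = 66.5019°; ψ = atan2(-2.1212,4.8786) = -23.4995°
θ_1 = β − ψ = 90.0014°
θ_3 = φ − θ_1 − θ_2 = -59.9986° (wrapped to (-180°,180°])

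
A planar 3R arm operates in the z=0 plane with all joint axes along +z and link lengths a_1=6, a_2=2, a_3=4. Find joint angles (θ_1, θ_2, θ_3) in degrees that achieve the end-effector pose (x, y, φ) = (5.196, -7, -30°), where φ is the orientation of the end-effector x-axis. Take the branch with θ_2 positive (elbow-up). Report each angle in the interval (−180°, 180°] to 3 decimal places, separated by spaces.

-90.001 120.001 -60.000

wrist centre = target − a_3·(cos φ, sin φ) = (1.7319, -5.0000)
cos θ_2 = (27.9995−6²−2²)/(2·6·2) = -0.5000; θ_2 = 120.0015° (elbow-up)
β = atan2(-5.0000,1.7319) = -70.8950°; ψ = atan2(1.7320,5.0000) = 19.1065°
θ_1 = β − ψ = -90.0015°
θ_3 = φ − θ_1 − θ_2 = -60.0000° (wrapped to (-180°,180°])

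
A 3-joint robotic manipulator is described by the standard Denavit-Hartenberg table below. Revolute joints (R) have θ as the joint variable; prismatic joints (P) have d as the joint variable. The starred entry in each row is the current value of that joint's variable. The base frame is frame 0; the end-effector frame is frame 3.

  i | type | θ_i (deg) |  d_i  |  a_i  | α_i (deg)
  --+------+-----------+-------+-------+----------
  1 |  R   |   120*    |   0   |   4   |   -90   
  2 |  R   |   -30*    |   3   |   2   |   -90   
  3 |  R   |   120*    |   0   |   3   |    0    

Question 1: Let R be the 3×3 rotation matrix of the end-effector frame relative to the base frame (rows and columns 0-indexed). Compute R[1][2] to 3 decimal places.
End-effector z-axis (col 2 of R) = (-0.2500,0.4330,-0.8660)
R[1][2] = 0.4330

0.433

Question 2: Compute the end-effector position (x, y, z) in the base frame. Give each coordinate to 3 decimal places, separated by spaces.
after link 1: o_1 = (-2.0000, 3.4641, 0.0000)
after link 2: o_2 = (-5.4641, 3.4641, 1.0000)
after link 3: o_3 = (-2.5646, 3.6381, 0.2500)

-2.565 3.638 0.250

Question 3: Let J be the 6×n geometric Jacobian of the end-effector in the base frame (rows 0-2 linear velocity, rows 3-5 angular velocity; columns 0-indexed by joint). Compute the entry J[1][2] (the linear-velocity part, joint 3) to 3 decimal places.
-2.699

axis z_2 = (-0.2500,0.4330,-0.8660); lever o_n−o_2 = (2.8995,0.1740,-0.7500)
cross product → J_v[:, 2] = (-0.1740,-2.6986,-1.2990)
J_ω[:, 2] = z_2
entry J[1][2] = -2.6986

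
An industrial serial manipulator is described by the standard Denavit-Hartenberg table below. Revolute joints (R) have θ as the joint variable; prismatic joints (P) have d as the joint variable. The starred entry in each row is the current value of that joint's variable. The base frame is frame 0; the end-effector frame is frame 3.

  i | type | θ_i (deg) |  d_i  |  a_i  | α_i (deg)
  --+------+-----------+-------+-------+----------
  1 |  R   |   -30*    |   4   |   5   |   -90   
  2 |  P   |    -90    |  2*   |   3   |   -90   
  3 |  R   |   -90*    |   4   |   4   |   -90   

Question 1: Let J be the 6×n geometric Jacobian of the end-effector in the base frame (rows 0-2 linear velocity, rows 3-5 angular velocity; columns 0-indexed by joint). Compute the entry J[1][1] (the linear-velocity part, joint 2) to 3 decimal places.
prismatic axis z_1 = (0.5000,0.8660,0.0000)
J_v[:, 1] = z_1; J_ω[:, 1] = (0,0,0)
entry J[1][1] = 0.8660

0.866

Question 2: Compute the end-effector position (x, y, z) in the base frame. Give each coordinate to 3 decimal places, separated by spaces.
10.794 0.696 7.000

after link 1: o_1 = (4.3301, -2.5000, 4.0000)
after link 2: o_2 = (5.3301, -0.7679, 7.0000)
after link 3: o_3 = (10.7942, 0.6962, 7.0000)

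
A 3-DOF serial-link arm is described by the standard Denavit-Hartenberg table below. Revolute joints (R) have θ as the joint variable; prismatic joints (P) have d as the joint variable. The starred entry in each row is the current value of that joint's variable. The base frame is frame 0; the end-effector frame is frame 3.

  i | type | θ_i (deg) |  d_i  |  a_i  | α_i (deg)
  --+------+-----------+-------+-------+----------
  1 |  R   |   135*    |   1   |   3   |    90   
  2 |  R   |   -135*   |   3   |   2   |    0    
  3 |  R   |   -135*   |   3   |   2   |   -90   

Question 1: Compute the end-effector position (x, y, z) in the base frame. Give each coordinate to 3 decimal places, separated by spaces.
after link 1: o_1 = (-2.1213, 2.1213, 1.0000)
after link 2: o_2 = (1.0000, 3.2426, -0.4142)
after link 3: o_3 = (3.1213, 5.3640, 1.5858)

3.121 5.364 1.586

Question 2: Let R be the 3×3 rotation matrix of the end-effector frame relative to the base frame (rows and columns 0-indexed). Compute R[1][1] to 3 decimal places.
End-effector y-axis (col 1 of R) = (-0.7071,-0.7071,-0.0000)
R[1][1] = -0.7071

-0.707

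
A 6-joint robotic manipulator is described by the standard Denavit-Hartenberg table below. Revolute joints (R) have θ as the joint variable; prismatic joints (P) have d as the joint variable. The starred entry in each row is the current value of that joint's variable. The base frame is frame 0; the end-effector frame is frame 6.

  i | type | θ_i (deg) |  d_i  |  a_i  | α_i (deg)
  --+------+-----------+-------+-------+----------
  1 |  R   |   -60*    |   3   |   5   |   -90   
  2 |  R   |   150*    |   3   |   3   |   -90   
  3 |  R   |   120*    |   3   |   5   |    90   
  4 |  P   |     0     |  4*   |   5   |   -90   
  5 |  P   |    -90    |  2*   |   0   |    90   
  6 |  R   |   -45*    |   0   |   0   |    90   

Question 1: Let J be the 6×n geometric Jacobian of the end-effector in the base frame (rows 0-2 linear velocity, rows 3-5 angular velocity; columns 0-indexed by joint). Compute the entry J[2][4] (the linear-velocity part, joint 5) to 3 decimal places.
0.866

prismatic axis z_4 = (-0.2500,0.4330,0.8660)
J_v[:, 4] = z_4; J_ω[:, 4] = (0,0,0)
entry J[2][4] = 0.8660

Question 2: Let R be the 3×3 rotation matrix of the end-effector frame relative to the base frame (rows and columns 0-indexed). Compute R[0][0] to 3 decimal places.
-0.395

End-effector x-axis (col 0 of R) = (-0.3946,-0.0237,-0.9186)
R[0][0] = -0.3946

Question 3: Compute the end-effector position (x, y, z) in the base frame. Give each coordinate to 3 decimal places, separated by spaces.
after link 1: o_1 = (2.5000, -4.3301, 3.0000)
after link 2: o_2 = (3.7990, -0.5801, 1.5000)
after link 3: o_3 = (0.3816, -3.3212, 5.3481)
after link 4: o_4 = (-5.5179, -5.7631, 4.8660)
after link 5: o_5 = (-6.0179, -4.8971, 6.5981)
after link 6: o_6 = (-6.0179, -4.8971, 6.5981)

-6.018 -4.897 6.598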